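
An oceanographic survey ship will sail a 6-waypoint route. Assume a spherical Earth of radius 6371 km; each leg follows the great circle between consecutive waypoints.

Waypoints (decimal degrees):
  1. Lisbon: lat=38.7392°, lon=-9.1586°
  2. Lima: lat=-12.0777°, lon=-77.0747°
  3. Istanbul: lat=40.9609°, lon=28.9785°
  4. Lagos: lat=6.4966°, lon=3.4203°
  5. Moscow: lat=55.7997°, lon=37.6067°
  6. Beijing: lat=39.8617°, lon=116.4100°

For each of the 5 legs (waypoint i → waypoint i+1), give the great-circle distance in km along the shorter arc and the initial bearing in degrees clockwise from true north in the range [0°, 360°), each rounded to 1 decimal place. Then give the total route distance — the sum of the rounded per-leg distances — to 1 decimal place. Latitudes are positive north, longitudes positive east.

Leg 1: dist=9010.7 km, bearing=246.5°
Leg 2: dist=12227.0 km, bearing=50.5°
Leg 3: dist=4594.3 km, bearing=220.5°
Leg 4: dist=6254.8 km, bearing=22.3°
Leg 5: dist=5796.5 km, bearing=72.5°
Total: 37883.3 km

Leg 1: φ1=0.6761266, φ2=-0.2107956, Δφ=-0.8869222, Δλ=-1.1853596 rad; a=sin²(Δφ/2)+cosφ1·cosφ2·sin²(Δλ/2)=0.4220873340; c=2·atan2(√a, √(1-a))=1.414333390; dist=6371·c=9010.718 ≈ 9010.7 km; running total=9010.7 km
Leg 1 bearing: y=sinΔλ·cosφ2=-0.90612303, x=cosφ1·sinφ2-sinφ1·cosφ2·cosΔλ=-0.39326775; θ=atan2(y, x)=-113.4614° <0 so +360° → 246.5386° ≈ 246.5°
Leg 2: φ1=-0.2107956, φ2=0.7149026, Δφ=0.9256982, Δλ=1.8509775 rad; a=sin²(Δφ/2)+cosφ1·cosφ2·sin²(Δλ/2)=0.6706828736; c=2·atan2(√a, √(1-a))=1.919165872; dist=6371·c=12227.006 ≈ 12227.0 km; running total=21237.7 km
Leg 2 bearing: y=sinΔλ·cosφ2=0.72571003, x=cosφ1·sinφ2-sinφ1·cosφ2·cosΔλ=0.59733942; θ=atan2(y, x)=50.5419° ≈ 50.5°
Leg 3: φ1=0.7149026, φ2=0.1133871, Δφ=-0.6015155, Δλ=-0.4460747 rad; a=sin²(Δφ/2)+cosφ1·cosφ2·sin²(Δλ/2)=0.1244702749; c=2·atan2(√a, √(1-a))=0.721131052; dist=6371·c=4594.326 ≈ 4594.3 km; running total=25832.0 km
Leg 3 bearing: y=sinΔλ·cosφ2=-0.42865732, x=cosφ1·sinφ2-sinφ1·cosφ2·cosΔλ=-0.50215795; θ=atan2(y, x)=-139.5149° <0 so +360° → 220.4851° ≈ 220.5°
Leg 4: φ1=0.1133871, φ2=0.9738885, Δφ=0.8605014, Δλ=0.5966652 rad; a=sin²(Δφ/2)+cosφ1·cosφ2·sin²(Δλ/2)=0.2222199325; c=2·atan2(√a, √(1-a))=0.981759849; dist=6371·c=6254.792 ≈ 6254.8 km; running total=32086.8 km
Leg 4 bearing: y=sinΔλ·cosφ2=0.31582980, x=cosφ1·sinφ2-sinφ1·cosφ2·cosΔλ=0.76915829; θ=atan2(y, x)=22.3239° ≈ 22.3°
Leg 5: φ1=0.9738885, φ2=0.6957179, Δφ=-0.2781706, Δλ=1.3753770 rad; a=sin²(Δφ/2)+cosφ1·cosφ2·sin²(Δλ/2)=0.1930583048; c=2·atan2(√a, √(1-a))=0.909825650; dist=6371·c=5796.499 ≈ 5796.5 km; running total=37883.3 km
Leg 5 bearing: y=sinΔλ·cosφ2=0.75298365, x=cosφ1·sinφ2-sinφ1·cosφ2·cosΔλ=0.23698694; θ=atan2(y, x)=72.5296° ≈ 72.5°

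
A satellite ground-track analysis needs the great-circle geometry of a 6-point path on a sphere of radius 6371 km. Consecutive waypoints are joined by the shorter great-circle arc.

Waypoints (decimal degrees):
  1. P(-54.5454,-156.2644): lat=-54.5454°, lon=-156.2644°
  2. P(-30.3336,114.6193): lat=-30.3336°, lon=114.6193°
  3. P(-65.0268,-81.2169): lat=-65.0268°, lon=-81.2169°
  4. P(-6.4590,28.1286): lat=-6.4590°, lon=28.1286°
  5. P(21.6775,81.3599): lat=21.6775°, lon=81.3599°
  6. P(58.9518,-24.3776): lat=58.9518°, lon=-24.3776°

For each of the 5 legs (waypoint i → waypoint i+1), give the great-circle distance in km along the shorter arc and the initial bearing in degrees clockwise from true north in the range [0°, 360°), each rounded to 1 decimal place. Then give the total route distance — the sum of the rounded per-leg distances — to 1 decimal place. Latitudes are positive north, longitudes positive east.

Leg 1: φ1=-0.9519968, φ2=-0.5294212, Δφ=0.4225756, Δλ=4.7278125 rad; a=sin²(Δφ/2)+cosφ1·cosφ2·sin²(Δλ/2)=0.2904452123; c=2·atan2(√a, √(1-a))=1.138331942; dist=6371·c=7252.313 ≈ 7252.3 km; running total=7252.3 km
Leg 1 bearing: y=sinΔλ·cosφ2=-0.86299688, x=cosφ1·sinφ2-sinφ1·cosφ2·cosΔλ=-0.28210558; θ=atan2(y, x)=-108.1021° <0 so +360° → 251.8979° ≈ 251.9°
Leg 2: φ1=-0.5294212, φ2=-1.1349318, Δφ=-0.6055106, Δλ=-3.4179865 rad; a=sin²(Δφ/2)+cosφ1·cosφ2·sin²(Δλ/2)=0.4463747175; c=2·atan2(√a, √(1-a))=1.463339079; dist=6371·c=9322.933 ≈ 9322.9 km; running total=16575.2 km
Leg 2 bearing: y=sinΔλ·cosφ2=0.11521181, x=cosφ1·sinφ2-sinφ1·cosφ2·cosΔλ=-0.98753408; θ=atan2(y, x)=173.3456° ≈ 173.3°
Leg 3: φ1=-1.1349318, φ2=-0.1127308, Δφ=1.0222009, Δλ=1.9084390 rad; a=sin²(Δφ/2)+cosφ1·cosφ2·sin²(Δλ/2)=0.5184975822; c=2·atan2(√a, √(1-a))=1.607799935; dist=6371·c=10243.293 ≈ 10243.3 km; running total=26818.5 km
Leg 3 bearing: y=sinΔλ·cosφ2=0.93754918, x=cosφ1·sinφ2-sinφ1·cosφ2·cosΔλ=-0.34587989; θ=atan2(y, x)=110.24999° ≈ 110.2°
Leg 4: φ1=-0.1127308, φ2=0.3783437, Δφ=0.4910746, Δλ=0.9290615 rad; a=sin²(Δφ/2)+cosφ1·cosφ2·sin²(Δλ/2)=0.2444153188; c=2·atan2(√a, √(1-a))=1.034251540; dist=6371·c=6589.217 ≈ 6589.2 km; running total=33407.7 km
Leg 4 bearing: y=sinΔλ·cosφ2=0.74440579, x=cosφ1·sinφ2-sinφ1·cosφ2·cosΔλ=0.42961134; θ=atan2(y, x)=60.0099° ≈ 60.0°
Leg 5: φ1=0.3783437, φ2=1.0289030, Δφ=0.6505593, Δλ=-1.8454675 rad; a=sin²(Δφ/2)+cosφ1·cosφ2·sin²(Δλ/2)=0.4067671722; c=2·atan2(√a, √(1-a))=1.383232855; dist=6371·c=8812.577 ≈ 8812.6 km; running total=42220.3 km
Leg 5 bearing: y=sinΔλ·cosφ2=-0.49642547, x=cosφ1·sinφ2-sinφ1·cosφ2·cosΔλ=0.84781620; θ=atan2(y, x)=-30.3504° <0 so +360° → 329.6496° ≈ 329.6°

Leg 1: dist=7252.3 km, bearing=251.9°
Leg 2: dist=9322.9 km, bearing=173.3°
Leg 3: dist=10243.3 km, bearing=110.2°
Leg 4: dist=6589.2 km, bearing=60.0°
Leg 5: dist=8812.6 km, bearing=329.6°
Total: 42220.3 km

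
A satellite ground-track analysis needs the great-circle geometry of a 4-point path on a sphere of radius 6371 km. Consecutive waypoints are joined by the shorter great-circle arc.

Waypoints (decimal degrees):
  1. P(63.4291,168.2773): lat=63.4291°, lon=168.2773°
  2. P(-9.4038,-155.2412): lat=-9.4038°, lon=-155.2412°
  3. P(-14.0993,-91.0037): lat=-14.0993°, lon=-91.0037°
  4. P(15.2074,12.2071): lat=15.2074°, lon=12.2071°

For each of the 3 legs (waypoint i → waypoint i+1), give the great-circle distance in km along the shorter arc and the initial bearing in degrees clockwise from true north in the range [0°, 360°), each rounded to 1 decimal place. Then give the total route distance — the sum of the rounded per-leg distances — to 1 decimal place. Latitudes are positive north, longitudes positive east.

Leg 1: dist=8668.2 km, bearing=143.1°
Leg 2: dist=6993.2 km, bearing=101.1°
Leg 3: dist=11800.9 km, bearing=77.9°
Total: 27462.3 km

Leg 1: φ1=1.1070466, φ2=-0.1641273, Δφ=-1.2711739, Δλ=-5.6464630 rad; a=sin²(Δφ/2)+cosφ1·cosφ2·sin²(Δλ/2)=0.3956562651; c=2·atan2(√a, √(1-a))=1.360563639; dist=6371·c=8668.151 ≈ 8668.2 km; running total=8668.2 km
Leg 1 bearing: y=sinΔλ·cosφ2=0.58657306, x=cosφ1·sinφ2-sinφ1·cosφ2·cosΔλ=-0.78254814; θ=atan2(y, x)=143.1459° ≈ 143.1°
Leg 2: φ1=-0.1641273, φ2=-0.2460792, Δφ=-0.0819519, Δλ=1.1211559 rad; a=sin²(Δφ/2)+cosφ1·cosφ2·sin²(Δλ/2)=0.2721571125; c=2·atan2(√a, √(1-a))=1.097653853; dist=6371·c=6993.153 ≈ 6993.2 km; running total=15661.4 km
Leg 2 bearing: y=sinΔλ·cosφ2=0.87347275, x=cosφ1·sinφ2-sinφ1·cosφ2·cosΔλ=-0.17145212; θ=atan2(y, x)=101.1053° ≈ 101.1°
Leg 3: φ1=-0.2460792, φ2=0.2654192, Δφ=0.5114984, Δλ=1.8013683 rad; a=sin²(Δφ/2)+cosφ1·cosφ2·sin²(Δλ/2)=0.6388943308; c=2·atan2(√a, √(1-a))=1.852287730; dist=6371·c=11800.925 ≈ 11800.9 km; running total=27462.3 km
Leg 3 bearing: y=sinΔλ·cosφ2=0.93944517, x=cosφ1·sinφ2-sinφ1·cosφ2·cosΔλ=0.20068939; θ=atan2(y, x)=77.9414° ≈ 77.9°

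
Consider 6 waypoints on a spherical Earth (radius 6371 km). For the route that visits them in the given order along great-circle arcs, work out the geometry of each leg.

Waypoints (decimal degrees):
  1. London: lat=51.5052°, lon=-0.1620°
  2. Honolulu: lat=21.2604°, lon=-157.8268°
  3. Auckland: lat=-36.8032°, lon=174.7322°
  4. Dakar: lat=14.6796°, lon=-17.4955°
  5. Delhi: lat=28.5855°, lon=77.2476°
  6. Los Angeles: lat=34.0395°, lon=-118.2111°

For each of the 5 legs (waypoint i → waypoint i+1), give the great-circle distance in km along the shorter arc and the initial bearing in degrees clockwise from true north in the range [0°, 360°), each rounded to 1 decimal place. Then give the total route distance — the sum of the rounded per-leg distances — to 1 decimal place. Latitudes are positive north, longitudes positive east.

Leg 1: dist=11635.5 km, bearing=338.5°
Leg 2: dist=7069.3 km, bearing=204.3°
Leg 3: dist=17273.0 km, bearing=150.6°
Leg 4: dist=9682.4 km, bearing=61.2°
Leg 5: dist=12864.0 km, bearing=14.2°
Total: 58524.2 km

Leg 1: φ1=0.8989353, φ2=0.3710640, Δφ=-0.5278713, Δλ=-2.7517699 rad; a=sin²(Δφ/2)+cosφ1·cosφ2·sin²(Δλ/2)=0.6263808795; c=2·atan2(√a, √(1-a))=1.826329969; dist=6371·c=11635.548 ≈ 11635.5 km; running total=11635.5 km
Leg 1 bearing: y=sinΔλ·cosφ2=-0.35416081, x=cosφ1·sinφ2-sinφ1·cosφ2·cosΔλ=0.90037859; θ=atan2(y, x)=-21.4720° <0 so +360° → 338.5280° ≈ 338.5°
Leg 2: φ1=0.3710640, φ2=-0.6423370, Δφ=-1.0134010, Δλ=5.8042495 rad; a=sin²(Δφ/2)+cosφ1·cosφ2·sin²(Δλ/2)=0.2774904700; c=2·atan2(√a, √(1-a))=1.109600782; dist=6371·c=7069.267 ≈ 7069.3 km; running total=18704.8 km
Leg 2 bearing: y=sinΔλ·cosφ2=-0.36898960, x=cosφ1·sinφ2-sinφ1·cosφ2·cosΔλ=-0.81596857; θ=atan2(y, x)=-155.6670° <0 so +360° → 204.3330° ≈ 204.3°
Leg 3: φ1=-0.6423370, φ2=0.2562074, Δφ=0.8985444, Δλ=-3.3550063 rad; a=sin²(Δφ/2)+cosφ1·cosφ2·sin²(Δλ/2)=0.9544007918; c=2·atan2(√a, √(1-a))=2.711199017; dist=6371·c=17273.049 ≈ 17273.0 km; running total=35977.8 km
Leg 3 bearing: y=sinΔλ·cosφ2=0.20488383, x=cosφ1·sinφ2-sinφ1·cosφ2·cosΔλ=-0.36345880; θ=atan2(y, x)=150.5898° ≈ 150.6°
Leg 4: φ1=0.2562074, φ2=0.4989111, Δφ=0.2427037, Δλ=1.6535790 rad; a=sin²(Δφ/2)+cosφ1·cosφ2·sin²(Δλ/2)=0.4744940301; c=2·atan2(√a, √(1-a))=1.519762237; dist=6371·c=9682.405 ≈ 9682.4 km; running total=45660.2 km
Leg 4 bearing: y=sinΔλ·cosφ2=0.87509700, x=cosφ1·sinφ2-sinφ1·cosφ2·cosΔλ=0.48125153; θ=atan2(y, x)=61.1918° ≈ 61.2°
Leg 5: φ1=0.4989111, φ2=0.5941014, Δφ=0.0951903, Δλ=-3.4113979 rad; a=sin²(Δφ/2)+cosφ1·cosφ2·sin²(Δλ/2)=0.7167441557; c=2·atan2(√a, √(1-a))=2.019156432; dist=6371·c=12864.046 ≈ 12864.0 km; running total=58524.2 km
Leg 5 bearing: y=sinΔλ·cosφ2=0.22087194, x=cosφ1·sinφ2-sinφ1·cosφ2·cosΔλ=0.87367241; θ=atan2(y, x)=14.1876° ≈ 14.2°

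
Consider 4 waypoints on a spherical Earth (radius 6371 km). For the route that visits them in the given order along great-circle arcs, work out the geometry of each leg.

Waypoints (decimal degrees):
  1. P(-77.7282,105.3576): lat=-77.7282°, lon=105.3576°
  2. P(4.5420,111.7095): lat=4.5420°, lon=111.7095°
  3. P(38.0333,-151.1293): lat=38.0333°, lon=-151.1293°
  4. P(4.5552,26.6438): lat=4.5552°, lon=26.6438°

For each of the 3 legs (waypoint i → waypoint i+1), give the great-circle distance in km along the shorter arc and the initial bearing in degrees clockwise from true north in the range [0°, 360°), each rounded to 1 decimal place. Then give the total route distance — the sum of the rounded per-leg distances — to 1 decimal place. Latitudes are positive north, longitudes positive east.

Leg 1: dist=9156.4 km, bearing=6.4°
Leg 2: dist=10320.4 km, bearing=51.5°
Leg 3: dist=15273.9 km, bearing=3.3°
Total: 34750.7 km

Leg 1: φ1=-1.3566130, φ2=0.0792729, Δφ=1.4358859, Δλ=0.1108616 rad; a=sin²(Δφ/2)+cosφ1·cosφ2·sin²(Δλ/2)=0.4333995633; c=2·atan2(√a, √(1-a))=1.437198389; dist=6371·c=9156.391 ≈ 9156.4 km; running total=9156.4 km
Leg 1 bearing: y=sinΔλ·cosφ2=0.11028718, x=cosφ1·sinφ2-sinφ1·cosφ2·cosΔλ=0.98493364; θ=atan2(y, x)=6.3890° ≈ 6.4°
Leg 2: φ1=0.0792729, φ2=0.6638063, Δφ=0.5845335, Δλ=-4.5874025 rad; a=sin²(Δφ/2)+cosφ1·cosφ2·sin²(Δλ/2)=0.5245455527; c=2·atan2(√a, √(1-a))=1.619907171; dist=6371·c=10320.429 ≈ 10320.4 km; running total=19476.8 km
Leg 2 bearing: y=sinΔλ·cosφ2=0.78150860, x=cosφ1·sinφ2-sinφ1·cosφ2·cosΔλ=0.62196011; θ=atan2(y, x)=51.4856° ≈ 51.5°
Leg 3: φ1=0.6638063, φ2=0.0795032, Δφ=-0.5843031, Δλ=3.1027259 rad; a=sin²(Δφ/2)+cosφ1·cosφ2·sin²(Δλ/2)=0.8678199803; c=2·atan2(√a, √(1-a))=2.397407292; dist=6371·c=15273.882 ≈ 15273.9 km; running total=34750.7 km
Leg 3 bearing: y=sinΔλ·cosφ2=0.03873421, x=cosφ1·sinφ2-sinφ1·cosφ2·cosΔλ=0.67626438; θ=atan2(y, x)=3.2781° ≈ 3.3°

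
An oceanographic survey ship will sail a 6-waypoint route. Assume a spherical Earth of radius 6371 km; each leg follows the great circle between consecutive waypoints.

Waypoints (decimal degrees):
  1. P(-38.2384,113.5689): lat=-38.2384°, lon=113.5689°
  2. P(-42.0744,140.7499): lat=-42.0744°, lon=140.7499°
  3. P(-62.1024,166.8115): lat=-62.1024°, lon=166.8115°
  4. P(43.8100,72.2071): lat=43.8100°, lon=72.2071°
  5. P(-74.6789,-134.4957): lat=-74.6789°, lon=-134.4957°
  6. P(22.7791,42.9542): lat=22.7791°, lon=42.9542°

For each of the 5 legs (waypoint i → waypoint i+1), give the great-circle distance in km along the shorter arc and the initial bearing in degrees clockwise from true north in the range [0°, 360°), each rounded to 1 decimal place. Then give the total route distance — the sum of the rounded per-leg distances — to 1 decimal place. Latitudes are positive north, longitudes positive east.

Leg 1: φ1=-0.6673860, φ2=-0.7343368, Δφ=-0.0669508, Δλ=0.4743979 rad; a=sin²(Δφ/2)+cosφ1·cosφ2·sin²(Δλ/2)=0.0333119360; c=2·atan2(√a, √(1-a))=0.367088800; dist=6371·c=2338.723 ≈ 2338.7 km; running total=2338.7 km
Leg 1 bearing: y=sinΔλ·cosφ2=0.33907356, x=cosφ1·sinφ2-sinφ1·cosφ2·cosΔλ=-0.11763555; θ=atan2(y, x)=109.1333° ≈ 109.1°
Leg 2: φ1=-0.7343368, φ2=-1.0838914, Δφ=-0.3495545, Δλ=0.4548607 rad; a=sin²(Δφ/2)+cosφ1·cosφ2·sin²(Δλ/2)=0.0478939308; c=2·atan2(√a, √(1-a))=0.441264971; dist=6371·c=2811.299 ≈ 2811.3 km; running total=5150.0 km
Leg 2 bearing: y=sinΔλ·cosφ2=0.20556271, x=cosφ1·sinφ2-sinφ1·cosφ2·cosΔλ=-0.37435862; θ=atan2(y, x)=151.2285° ≈ 151.2°
Leg 3: φ1=-1.0838914, φ2=0.7646287, Δφ=1.8485201, Δλ=-1.6511583 rad; a=sin²(Δφ/2)+cosφ1·cosφ2·sin²(Δλ/2)=0.8194611197; c=2·atan2(√a, √(1-a))=2.263892761; dist=6371·c=14423.261 ≈ 14423.3 km; running total=19573.3 km
Leg 3 bearing: y=sinΔλ·cosφ2=-0.71931048, x=cosφ1·sinφ2-sinφ1·cosφ2·cosΔλ=0.27271011; θ=atan2(y, x)=-69.2369° <0 so +360° → 290.7631° ≈ 290.8°
Leg 4: φ1=0.7646287, φ2=-1.3033927, Δφ=-2.0680214, Δλ=-3.6076444 rad; a=sin²(Δφ/2)+cosφ1·cosφ2·sin²(Δλ/2)=0.9190038312; c=2·atan2(√a, √(1-a))=2.564417992; dist=6371·c=16337.907 ≈ 16337.9 km; running total=35911.2 km
Leg 4 bearing: y=sinΔλ·cosφ2=0.11873431, x=cosφ1·sinφ2-sinφ1·cosφ2·cosΔλ=-0.53258363; θ=atan2(y, x)=167.4320° ≈ 167.4°
Leg 5: φ1=-1.3033927, φ2=0.3975703, Δφ=1.7009630, Δλ=3.0970850 rad; a=sin²(Δφ/2)+cosφ1·cosφ2·sin²(Δλ/2)=0.8083986826; c=2·atan2(√a, √(1-a))=2.235463721; dist=6371·c=14242.139 ≈ 14242.1 km; running total=50153.3 km
Leg 5 bearing: y=sinΔλ·cosφ2=0.04102270, x=cosφ1·sinφ2-sinφ1·cosφ2·cosΔλ=-0.78605226; θ=atan2(y, x)=177.0125° ≈ 177.0°

Leg 1: dist=2338.7 km, bearing=109.1°
Leg 2: dist=2811.3 km, bearing=151.2°
Leg 3: dist=14423.3 km, bearing=290.8°
Leg 4: dist=16337.9 km, bearing=167.4°
Leg 5: dist=14242.1 km, bearing=177.0°
Total: 50153.3 km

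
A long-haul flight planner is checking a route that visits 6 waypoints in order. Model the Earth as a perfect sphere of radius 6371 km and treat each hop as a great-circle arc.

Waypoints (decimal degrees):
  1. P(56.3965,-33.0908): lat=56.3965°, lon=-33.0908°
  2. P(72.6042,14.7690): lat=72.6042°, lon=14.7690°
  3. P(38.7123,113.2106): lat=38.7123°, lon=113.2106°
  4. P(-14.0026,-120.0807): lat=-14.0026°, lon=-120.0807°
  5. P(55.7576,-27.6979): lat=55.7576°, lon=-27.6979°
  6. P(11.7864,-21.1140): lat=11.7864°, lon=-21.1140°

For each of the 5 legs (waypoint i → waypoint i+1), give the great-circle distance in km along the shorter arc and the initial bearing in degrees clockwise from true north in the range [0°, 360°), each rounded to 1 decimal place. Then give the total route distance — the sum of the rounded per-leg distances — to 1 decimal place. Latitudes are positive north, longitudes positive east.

Leg 1: dist=2787.4 km, bearing=31.5°
Leg 2: dist=6201.0 km, bearing=69.0°
Leg 3: dist=14138.3 km, bearing=77.4°
Leg 4: dist=11438.5 km, bearing=35.2°
Leg 5: dist=4922.6 km, bearing=170.7°
Total: 39487.8 km

Leg 1: φ1=0.9843046, φ2=1.2671823, Δφ=0.2828777, Δλ=0.8353111 rad; a=sin²(Δφ/2)+cosφ1·cosφ2·sin²(Δλ/2)=0.0470949777; c=2·atan2(√a, √(1-a))=0.437508589; dist=6371·c=2787.367 ≈ 2787.4 km; running total=2787.4 km
Leg 1 bearing: y=sinΔλ·cosφ2=0.22168846, x=cosφ1·sinφ2-sinφ1·cosφ2·cosΔλ=0.36105732; θ=atan2(y, x)=31.5498° ≈ 31.5°
Leg 2: φ1=1.2671823, φ2=0.6756571, Δφ=-0.5915252, Δλ=1.7181300 rad; a=sin²(Δφ/2)+cosφ1·cosφ2·sin²(Δλ/2)=0.2187206622; c=2·atan2(√a, √(1-a))=0.973318941; dist=6371·c=6201.015 ≈ 6201.0 km; running total=8988.4 km
Leg 2 bearing: y=sinΔλ·cosφ2=0.77184244, x=cosφ1·sinφ2-sinφ1·cosφ2·cosΔλ=0.29628868; θ=atan2(y, x)=68.9996° ≈ 69.0°
Leg 3: φ1=0.6756571, φ2=-0.2443915, Δφ=-0.9200486, Δλ=-4.0717013 rad; a=sin²(Δφ/2)+cosφ1·cosφ2·sin²(Δλ/2)=0.8019438895; c=2·atan2(√a, √(1-a))=2.219166067; dist=6371·c=14138.307 ≈ 14138.3 km; running total=23126.7 km
Leg 3 bearing: y=sinΔλ·cosφ2=0.77786262, x=cosφ1·sinφ2-sinφ1·cosφ2·cosΔλ=0.17392324; θ=atan2(y, x)=77.3965° ≈ 77.4°
Leg 4: φ1=-0.2443915, φ2=0.9731537, Δφ=1.2175452, Δλ=1.6123840 rad; a=sin²(Δφ/2)+cosφ1·cosφ2·sin²(Δλ/2)=0.6113619521; c=2·atan2(√a, √(1-a))=1.795403997; dist=6371·c=11438.519 ≈ 11438.5 km; running total=34565.2 km
Leg 4 bearing: y=sinΔλ·cosφ2=0.56220875, x=cosφ1·sinφ2-sinφ1·cosφ2·cosΔλ=0.79643919; θ=atan2(y, x)=35.2184° ≈ 35.2°
Leg 5: φ1=0.9731537, φ2=0.2057115, Δφ=-0.7674422, Δλ=0.1149107 rad; a=sin²(Δφ/2)+cosφ1·cosφ2·sin²(Δλ/2)=0.1419719185; c=2·atan2(√a, √(1-a))=0.772660357; dist=6371·c=4922.619 ≈ 4922.6 km; running total=39487.8 km
Leg 5 bearing: y=sinΔλ·cosφ2=0.11224055, x=cosφ1·sinφ2-sinφ1·cosφ2·cosΔλ=-0.68895982; θ=atan2(y, x)=170.7471° ≈ 170.7°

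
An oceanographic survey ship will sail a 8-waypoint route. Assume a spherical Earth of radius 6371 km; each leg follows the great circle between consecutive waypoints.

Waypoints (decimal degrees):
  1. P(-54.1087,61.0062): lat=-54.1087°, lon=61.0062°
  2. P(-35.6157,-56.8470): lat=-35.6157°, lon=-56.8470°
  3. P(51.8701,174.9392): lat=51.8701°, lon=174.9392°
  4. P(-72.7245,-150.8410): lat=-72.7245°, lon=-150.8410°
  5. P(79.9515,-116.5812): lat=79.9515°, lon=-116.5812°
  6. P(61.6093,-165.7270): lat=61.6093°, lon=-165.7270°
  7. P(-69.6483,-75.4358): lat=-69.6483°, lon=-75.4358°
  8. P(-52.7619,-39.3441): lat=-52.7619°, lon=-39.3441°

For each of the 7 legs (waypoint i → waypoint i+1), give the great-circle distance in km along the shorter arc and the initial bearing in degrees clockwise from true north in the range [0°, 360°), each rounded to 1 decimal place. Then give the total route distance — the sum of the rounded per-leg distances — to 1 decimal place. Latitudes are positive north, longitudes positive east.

Leg 1: φ1=-0.9443750, φ2=-0.6216112, Δφ=0.3227637, Δλ=-2.0569264 rad; a=sin²(Δφ/2)+cosφ1·cosφ2·sin²(Δλ/2)=0.3754443297; c=2·atan2(√a, √(1-a))=1.319033767; dist=6371·c=8403.564 ≈ 8403.6 km; running total=8403.6 km
Leg 1 bearing: y=sinΔλ·cosφ2=-0.71875998, x=cosφ1·sinφ2-sinφ1·cosφ2·cosΔλ=-0.64909755; θ=atan2(y, x)=-132.0846° <0 so +360° → 227.9154° ≈ 227.9°
Leg 2: φ1=-0.6216112, φ2=0.9053040, Δφ=1.5269153, Δλ=4.0454324 rad; a=sin²(Δφ/2)+cosφ1·cosφ2·sin²(Δλ/2)=0.8842921711; c=2·atan2(√a, √(1-a))=2.447421693; dist=6371·c=15592.524 ≈ 15592.5 km; running total=23996.1 km
Leg 2 bearing: y=sinΔλ·cosφ2=-0.48513257, x=cosφ1·sinφ2-sinφ1·cosφ2·cosΔλ=0.41704256; θ=atan2(y, x)=-49.3161° <0 so +360° → 310.6839° ≈ 310.7°
Leg 3: φ1=0.9053040, φ2=-1.2692820, Δφ=-2.1745860, Δλ=-5.6859371 rad; a=sin²(Δφ/2)+cosφ1·cosφ2·sin²(Δλ/2)=0.7997542311; c=2·atan2(√a, √(1-a))=2.213683155; dist=6371·c=14103.375 ≈ 14103.4 km; running total=38099.5 km
Leg 3 bearing: y=sinΔλ·cosφ2=0.16700485, x=cosφ1·sinφ2-sinφ1·cosφ2·cosΔλ=-0.78275091; θ=atan2(y, x)=167.9562° ≈ 168.0°
Leg 4: φ1=-1.2692820, φ2=1.3954169, Δφ=2.6646989, Δλ=0.5979463 rad; a=sin²(Δφ/2)+cosφ1·cosφ2·sin²(Δλ/2)=0.9487076597; c=2·atan2(√a, √(1-a))=2.684672006; dist=6371·c=17104.045 ≈ 17104.0 km; running total=55203.5 km
Leg 4 bearing: y=sinΔλ·cosφ2=0.09822385, x=cosφ1·sinφ2-sinφ1·cosφ2·cosΔλ=0.43011373; θ=atan2(y, x)=12.8639° ≈ 12.9°
Leg 5: φ1=1.3954169, φ2=1.0752851, Δφ=-0.3201318, Δλ=-0.8577560 rad; a=sin²(Δφ/2)+cosφ1·cosφ2·sin²(Δλ/2)=0.0397499328; c=2·atan2(√a, √(1-a))=0.401437805; dist=6371·c=2557.560 ≈ 2557.6 km; running total=57761.1 km
Leg 5 bearing: y=sinΔλ·cosφ2=-0.35964302, x=cosφ1·sinφ2-sinφ1·cosφ2·cosΔλ=-0.15276256; θ=atan2(y, x)=-113.0139° <0 so +360° → 246.9861° ≈ 247.0°
Leg 6: φ1=1.0752851, φ2=-1.2155922, Δφ=-2.2908773, Δλ=1.5758787 rad; a=sin²(Δφ/2)+cosφ1·cosφ2·sin²(Δλ/2)=0.9128248816; c=2·atan2(√a, √(1-a))=2.542149247; dist=6371·c=16196.033 ≈ 16196.0 km; running total=73957.1 km
Leg 6 bearing: y=sinΔλ·cosφ2=0.34777731, x=cosφ1·sinφ2-sinφ1·cosφ2·cosΔλ=-0.44424477; θ=atan2(y, x)=141.9444° ≈ 141.9°
Leg 7: φ1=-1.2155922, φ2=-0.9208689, Δφ=0.2947233, Δλ=0.6299190 rad; a=sin²(Δφ/2)+cosφ1·cosφ2·sin²(Δλ/2)=0.0417542665; c=2·atan2(√a, √(1-a))=0.411576022; dist=6371·c=2622.151 ≈ 2622.2 km; running total=76579.3 km
Leg 7 bearing: y=sinΔλ·cosφ2=0.35646876, x=cosφ1·sinφ2-sinφ1·cosφ2·cosΔλ=0.18158582; θ=atan2(y, x)=63.0056° ≈ 63.0°

Leg 1: dist=8403.6 km, bearing=227.9°
Leg 2: dist=15592.5 km, bearing=310.7°
Leg 3: dist=14103.4 km, bearing=168.0°
Leg 4: dist=17104.0 km, bearing=12.9°
Leg 5: dist=2557.6 km, bearing=247.0°
Leg 6: dist=16196.0 km, bearing=141.9°
Leg 7: dist=2622.2 km, bearing=63.0°
Total: 76579.3 km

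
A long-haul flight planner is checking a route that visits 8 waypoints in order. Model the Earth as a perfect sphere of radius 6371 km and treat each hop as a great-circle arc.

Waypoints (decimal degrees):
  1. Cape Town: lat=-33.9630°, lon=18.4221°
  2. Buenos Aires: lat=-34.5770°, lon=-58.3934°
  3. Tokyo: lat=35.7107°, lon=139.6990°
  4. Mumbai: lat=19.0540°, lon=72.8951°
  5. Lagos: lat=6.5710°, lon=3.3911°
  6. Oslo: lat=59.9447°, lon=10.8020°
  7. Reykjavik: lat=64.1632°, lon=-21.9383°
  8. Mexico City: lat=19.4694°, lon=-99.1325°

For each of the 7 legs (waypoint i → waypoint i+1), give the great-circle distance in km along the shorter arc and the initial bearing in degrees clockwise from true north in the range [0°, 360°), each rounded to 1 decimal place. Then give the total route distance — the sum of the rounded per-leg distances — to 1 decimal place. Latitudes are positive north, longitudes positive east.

Leg 1: dist=6870.0 km, bearing=245.5°
Leg 2: dist=18367.5 km, bearing=279.6°
Leg 3: dist=6724.2 km, bearing=273.1°
Leg 4: dist=7619.3 km, bearing=269.7°
Leg 5: dist=5967.8 km, bearing=4.6°
Leg 6: dist=1747.6 km, bearing=299.5°
Leg 7: dist=7447.8 km, bearing=267.3°
Total: 54744.2 km

Leg 1: φ1=-0.5927662, φ2=-0.6034825, Δφ=-0.0107163, Δλ=-1.3406834 rad; a=sin²(Δφ/2)+cosφ1·cosφ2·sin²(Δλ/2)=0.2635971123; c=2·atan2(√a, √(1-a))=1.078324099; dist=6371·c=6870.003 ≈ 6870.0 km; running total=6870.0 km
Leg 1 bearing: y=sinΔλ·cosφ2=-0.80166090, x=cosφ1·sinφ2-sinφ1·cosφ2·cosΔλ=-0.36577931; θ=atan2(y, x)=-114.5261° <0 so +360° → 245.4739° ≈ 245.5°
Leg 2: φ1=-0.6034825, φ2=0.6232693, Δφ=1.2267518, Δλ=3.4573646 rad; a=sin²(Δφ/2)+cosφ1·cosφ2·sin²(Δλ/2)=0.9833745227; c=2·atan2(√a, √(1-a))=2.882993051; dist=6371·c=18367.549 ≈ 18367.5 km; running total=25237.5 km
Leg 2 bearing: y=sinΔλ·cosφ2=-0.25215897, x=cosφ1·sinφ2-sinφ1·cosφ2·cosΔλ=0.04256918; θ=atan2(y, x)=-80.4177° <0 so +360° → 279.5823° ≈ 279.6°
Leg 3: φ1=0.6232693, φ2=0.3325550, Δφ=-0.2907143, Δλ=-1.1659480 rad; a=sin²(Δφ/2)+cosφ1·cosφ2·sin²(Δλ/2)=0.2535753251; c=2·atan2(√a, √(1-a))=1.055434916; dist=6371·c=6724.176 ≈ 6724.2 km; running total=31961.7 km
Leg 3 bearing: y=sinΔλ·cosφ2=-0.86880247, x=cosφ1·sinφ2-sinφ1·cosφ2·cosΔλ=0.04776812; θ=atan2(y, x)=-86.8530° <0 so +360° → 273.1470° ≈ 273.1°
Leg 4: φ1=0.3325550, φ2=0.1146856, Δφ=-0.2178695, Δλ=-1.2130736 rad; a=sin²(Δφ/2)+cosφ1·cosφ2·sin²(Δλ/2)=0.3169289095; c=2·atan2(√a, √(1-a))=1.195936406; dist=6371·c=7619.311 ≈ 7619.3 km; running total=39581.0 km
Leg 4 bearing: y=sinΔλ·cosφ2=-0.93054330, x=cosφ1·sinφ2-sinφ1·cosφ2·cosΔλ=-0.00539151; θ=atan2(y, x)=-90.3320° <0 so +360° → 269.6680° ≈ 269.7°
Leg 5: φ1=0.1146856, φ2=1.0462324, Δφ=0.9315468, Δλ=0.1293446 rad; a=sin²(Δφ/2)+cosφ1·cosφ2·sin²(Δλ/2)=0.2037814266; c=2·atan2(√a, √(1-a))=0.936715645; dist=6371·c=5967.815 ≈ 5967.8 km; running total=45548.8 km
Leg 5 bearing: y=sinΔλ·cosφ2=0.06459991, x=cosφ1·sinφ2-sinφ1·cosφ2·cosΔλ=0.80302246; θ=atan2(y, x)=4.5993° ≈ 4.6°
Leg 6: φ1=1.0462324, φ2=1.1198591, Δφ=0.0736267, Δλ=-0.5714260 rad; a=sin²(Δφ/2)+cosφ1·cosφ2·sin²(Δλ/2)=0.0186927299; c=2·atan2(√a, √(1-a))=0.274301862; dist=6371·c=1747.577 ≈ 1747.6 km; running total=47296.4 km
Leg 6 bearing: y=sinΔλ·cosφ2=-0.23569963, x=cosφ1·sinφ2-sinφ1·cosφ2·cosΔλ=0.13348757; θ=atan2(y, x)=-60.4751° <0 so +360° → 299.5249° ≈ 299.5°
Leg 7: φ1=1.1198591, φ2=0.3398051, Δφ=-0.7800540, Δλ=-1.3472930 rad; a=sin²(Δφ/2)+cosφ1·cosφ2·sin²(Δλ/2)=0.3044707152; c=2·atan2(√a, √(1-a))=1.169014853; dist=6371·c=7447.794 ≈ 7447.8 km; running total=54744.2 km
Leg 7 bearing: y=sinΔλ·cosφ2=-0.91936881, x=cosφ1·sinφ2-sinφ1·cosφ2·cosΔλ=-0.04282747; θ=atan2(y, x)=-92.6671° <0 so +360° → 267.3329° ≈ 267.3°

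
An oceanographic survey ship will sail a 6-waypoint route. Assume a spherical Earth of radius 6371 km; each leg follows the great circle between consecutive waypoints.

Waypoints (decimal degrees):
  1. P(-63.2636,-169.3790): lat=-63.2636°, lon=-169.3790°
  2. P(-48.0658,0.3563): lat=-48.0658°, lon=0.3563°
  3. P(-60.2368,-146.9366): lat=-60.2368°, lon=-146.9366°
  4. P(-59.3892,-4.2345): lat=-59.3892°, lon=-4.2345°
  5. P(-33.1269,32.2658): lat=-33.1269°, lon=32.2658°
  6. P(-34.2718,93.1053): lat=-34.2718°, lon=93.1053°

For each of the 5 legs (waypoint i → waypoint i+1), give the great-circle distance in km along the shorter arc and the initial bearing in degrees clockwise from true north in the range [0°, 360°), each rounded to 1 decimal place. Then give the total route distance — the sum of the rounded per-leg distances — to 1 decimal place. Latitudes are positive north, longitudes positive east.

Leg 1: φ1=-1.1041581, φ2=-0.8389065, Δφ=0.2652516, Δλ=2.9624398 rad; a=sin²(Δφ/2)+cosφ1·cosφ2·sin²(Δλ/2)=0.3157294317; c=2·atan2(√a, √(1-a))=1.193357121; dist=6371·c=7602.878 ≈ 7602.9 km; running total=7602.9 km
Leg 1 bearing: y=sinΔλ·cosφ2=0.11908424, x=cosφ1·sinφ2-sinφ1·cosφ2·cosΔλ=-0.92195248; θ=atan2(y, x)=172.6401° ≈ 172.6°
Leg 2: φ1=-0.8389065, φ2=-1.0513305, Δφ=-0.2124240, Δλ=-2.5707461 rad; a=sin²(Δφ/2)+cosφ1·cosφ2·sin²(Δλ/2)=0.3166822334; c=2·atan2(√a, √(1-a))=1.195406183; dist=6371·c=7615.933 ≈ 7615.9 km; running total=15218.8 km
Leg 2 bearing: y=sinΔλ·cosφ2=-0.26823598, x=cosφ1·sinφ2-sinφ1·cosφ2·cosΔλ=-0.89085793; θ=atan2(y, x)=-163.2430° <0 so +360° → 196.7570° ≈ 196.8°
Leg 3: φ1=-1.0513305, φ2=-1.0365371, Δφ=0.0147934, Δλ=2.4906215 rad; a=sin²(Δφ/2)+cosφ1·cosφ2·sin²(Δλ/2)=0.2269848069; c=2·atan2(√a, √(1-a))=0.993177782; dist=6371·c=6327.536 ≈ 6327.5 km; running total=21546.3 km
Leg 3 bearing: y=sinΔλ·cosφ2=0.30855666, x=cosφ1·sinφ2-sinφ1·cosφ2·cosΔλ=-0.77887329; θ=atan2(y, x)=158.3886° ≈ 158.4°
Leg 4: φ1=-1.0365371, φ2=-0.5781735, Δφ=0.4583636, Δλ=0.6370504 rad; a=sin²(Δφ/2)+cosφ1·cosφ2·sin²(Δλ/2)=0.0934333032; c=2·atan2(√a, √(1-a))=0.621281154; dist=6371·c=3958.182 ≈ 3958.2 km; running total=25504.5 km
Leg 4 bearing: y=sinΔλ·cosφ2=0.49814514, x=cosφ1·sinφ2-sinφ1·cosφ2·cosΔλ=0.30110712; θ=atan2(y, x)=58.8489° ≈ 58.8°
Leg 5: φ1=-0.5781735, φ2=-0.5981558, Δφ=-0.0199823, Δλ=1.0618496 rad; a=sin²(Δφ/2)+cosφ1·cosφ2·sin²(Δλ/2)=0.1775235896; c=2·atan2(√a, √(1-a))=0.869834780; dist=6371·c=5541.717 ≈ 5541.7 km; running total=31046.2 km
Leg 5 bearing: y=sinΔλ·cosφ2=0.72163923, x=cosφ1·sinφ2-sinφ1·cosφ2·cosΔλ=-0.25154062; θ=atan2(y, x)=109.2169° ≈ 109.2°

Leg 1: dist=7602.9 km, bearing=172.6°
Leg 2: dist=7615.9 km, bearing=196.8°
Leg 3: dist=6327.5 km, bearing=158.4°
Leg 4: dist=3958.2 km, bearing=58.8°
Leg 5: dist=5541.7 km, bearing=109.2°
Total: 31046.2 km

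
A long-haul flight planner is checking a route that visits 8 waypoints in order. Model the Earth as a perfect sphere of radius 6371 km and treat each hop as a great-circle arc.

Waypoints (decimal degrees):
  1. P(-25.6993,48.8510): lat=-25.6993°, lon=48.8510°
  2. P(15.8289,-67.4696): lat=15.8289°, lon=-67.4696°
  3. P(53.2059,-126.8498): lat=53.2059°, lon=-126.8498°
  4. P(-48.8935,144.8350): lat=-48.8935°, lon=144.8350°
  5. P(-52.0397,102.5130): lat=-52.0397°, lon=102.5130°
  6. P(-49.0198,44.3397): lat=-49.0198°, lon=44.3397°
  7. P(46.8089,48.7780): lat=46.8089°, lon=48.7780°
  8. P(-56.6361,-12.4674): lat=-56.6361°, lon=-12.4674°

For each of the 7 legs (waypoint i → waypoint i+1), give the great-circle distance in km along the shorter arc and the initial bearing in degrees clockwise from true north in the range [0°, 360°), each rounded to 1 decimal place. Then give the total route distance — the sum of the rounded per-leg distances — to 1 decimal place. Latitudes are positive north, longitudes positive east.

Leg 1: dist=13363.0 km, bearing=274.0°
Leg 2: dist=6583.6 km, bearing=323.1°
Leg 3: dist=14042.3 km, bearing=234.6°
Leg 4: dist=2972.9 km, bearing=247.0°
Leg 5: dist=4014.6 km, bearing=251.0°
Leg 6: dist=10664.3 km, bearing=3.1°
Leg 7: dist=12824.2 km, bearing=212.2°
Total: 64464.9 km

Leg 1: φ1=-0.4485374, φ2=0.2762664, Δφ=0.7248038, Δλ=-2.0301775 rad; a=sin²(Δφ/2)+cosφ1·cosφ2·sin²(Δλ/2)=0.7513340844; c=2·atan2(√a, √(1-a))=2.097478788; dist=6371·c=13363.037 ≈ 13363.0 km; running total=13363.0 km
Leg 1 bearing: y=sinΔλ·cosφ2=-0.86233883, x=cosφ1·sinφ2-sinφ1·cosφ2·cosΔλ=0.06079852; θ=atan2(y, x)=-85.9671° <0 so +360° → 274.0329° ≈ 274.0°
Leg 2: φ1=0.2762664, φ2=0.9286181, Δφ=0.6523517, Δλ=-1.0363800 rad; a=sin²(Δφ/2)+cosφ1·cosφ2·sin²(Δλ/2)=0.2440375595; c=2·atan2(√a, √(1-a))=1.033372268; dist=6371·c=6583.615 ≈ 6583.6 km; running total=19946.6 km
Leg 2 bearing: y=sinΔλ·cosφ2=-0.51542842, x=cosφ1·sinφ2-sinφ1·cosφ2·cosΔλ=0.68721646; θ=atan2(y, x)=-36.8708° <0 so +360° → 323.1292° ≈ 323.1°
Leg 3: φ1=0.9286181, φ2=-0.8533526, Δφ=-1.7819707, Δλ=4.7417943 rad; a=sin²(Δφ/2)+cosφ1·cosφ2·sin²(Δλ/2)=0.7959055210; c=2·atan2(√a, √(1-a))=2.204100056; dist=6371·c=14042.321 ≈ 14042.3 km; running total=33988.9 km
Leg 3 bearing: y=sinΔλ·cosφ2=-0.65717651, x=cosφ1·sinφ2-sinφ1·cosφ2·cosΔλ=-0.46677482; θ=atan2(y, x)=-125.3852° <0 so +360° → 234.6148° ≈ 234.6°
Leg 4: φ1=-0.8533526, φ2=-0.9082641, Δφ=-0.0549115, Δλ=-0.7386582 rad; a=sin²(Δφ/2)+cosφ1·cosφ2·sin²(Δλ/2)=0.0534543320; c=2·atan2(√a, √(1-a))=0.466625807; dist=6371·c=2972.873 ≈ 2972.9 km; running total=36961.8 km
Leg 4 bearing: y=sinΔλ·cosφ2=-0.41415497, x=cosφ1·sinφ2-sinφ1·cosφ2·cosΔλ=-0.17568019; θ=atan2(y, x)=-112.9861° <0 so +360° → 247.0139° ≈ 247.0°
Leg 5: φ1=-0.9082641, φ2=-0.8555569, Δφ=0.0527072, Δλ=-1.0153156 rad; a=sin²(Δφ/2)+cosφ1·cosφ2·sin²(Δλ/2)=0.0960254881; c=2·atan2(√a, √(1-a))=0.630133205; dist=6371·c=4014.579 ≈ 4014.6 km; running total=40976.4 km
Leg 5 bearing: y=sinΔλ·cosφ2=-0.55719698, x=cosφ1·sinφ2-sinφ1·cosφ2·cosΔλ=-0.19170263; θ=atan2(y, x)=-108.9857° <0 so +360° → 251.0143° ≈ 251.0°
Leg 6: φ1=-0.8555569, φ2=0.8169694, Δφ=1.6725263, Δλ=0.0774629 rad; a=sin²(Δφ/2)+cosφ1·cosφ2·sin²(Δλ/2)=0.5514503110; c=2·atan2(√a, √(1-a))=1.673879414; dist=6371·c=10664.286 ≈ 10664.3 km; running total=51640.7 km
Leg 6 bearing: y=sinΔλ·cosφ2=0.05296526, x=cosφ1·sinφ2-sinφ1·cosφ2·cosΔλ=0.99328050; θ=atan2(y, x)=3.0523° ≈ 3.1°
Leg 7: φ1=0.8169694, φ2=-0.9884864, Δφ=-1.8054558, Δλ=-1.0689339 rad; a=sin²(Δφ/2)+cosφ1·cosφ2·sin²(Δλ/2)=0.7139225547; c=2·atan2(√a, √(1-a))=2.012903636; dist=6371·c=12824.209 ≈ 12824.2 km; running total=64464.9 km
Leg 7 bearing: y=sinΔλ·cosφ2=-0.48213869, x=cosφ1·sinφ2-sinφ1·cosφ2·cosΔλ=-0.76452001; θ=atan2(y, x)=-147.7627° <0 so +360° → 212.2373° ≈ 212.2°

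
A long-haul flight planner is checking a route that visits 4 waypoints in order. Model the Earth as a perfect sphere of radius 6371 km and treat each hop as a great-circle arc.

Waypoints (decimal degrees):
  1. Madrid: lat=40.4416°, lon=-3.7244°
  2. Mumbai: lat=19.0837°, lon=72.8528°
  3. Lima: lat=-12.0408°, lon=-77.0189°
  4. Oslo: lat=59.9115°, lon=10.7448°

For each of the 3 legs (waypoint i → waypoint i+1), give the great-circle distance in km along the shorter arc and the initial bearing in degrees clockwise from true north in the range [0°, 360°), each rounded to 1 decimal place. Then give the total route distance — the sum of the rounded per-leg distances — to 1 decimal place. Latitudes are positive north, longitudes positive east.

Leg 1: dist=7530.7 km, bearing=83.4°
Leg 2: dist=16699.3 km, bearing=279.2°
Leg 3: dist=11040.1 km, bearing=30.5°
Total: 35270.1 km

Leg 1: φ1=0.7058391, φ2=0.3330734, Δφ=-0.3727657, Δλ=1.3365243 rad; a=sin²(Δφ/2)+cosφ1·cosφ2·sin²(Δλ/2)=0.3104780720; c=2·atan2(√a, √(1-a))=1.182033495; dist=6371·c=7530.735 ≈ 7530.7 km; running total=7530.7 km
Leg 1 bearing: y=sinΔλ·cosφ2=0.91922680, x=cosφ1·sinφ2-sinφ1·cosφ2·cosΔλ=0.10652626; θ=atan2(y, x)=83.3897° ≈ 83.4°
Leg 2: φ1=0.3330734, φ2=-0.2101516, Δφ=-0.5432250, Δλ=-2.6157546 rad; a=sin²(Δφ/2)+cosφ1·cosφ2·sin²(Δλ/2)=0.9337958649; c=2·atan2(√a, √(1-a))=2.621135080; dist=6371·c=16699.252 ≈ 16699.3 km; running total=24230.0 km
Leg 2 bearing: y=sinΔλ·cosφ2=-0.49089501, x=cosφ1·sinφ2-sinφ1·cosφ2·cosΔλ=0.07941460; θ=atan2(y, x)=-80.8106° <0 so +360° → 279.1894° ≈ 279.2°
Leg 3: φ1=-0.2101516, φ2=1.0456529, Δφ=1.2558045, Δλ=1.5317655 rad; a=sin²(Δφ/2)+cosφ1·cosφ2·sin²(Δλ/2)=0.5806832117; c=2·atan2(√a, √(1-a))=1.732871392; dist=6371·c=11040.124 ≈ 11040.1 km; running total=35270.1 km
Leg 3 bearing: y=sinΔλ·cosφ2=0.50095526, x=cosφ1·sinφ2-sinφ1·cosφ2·cosΔλ=0.85029683; θ=atan2(y, x)=30.5046° ≈ 30.5°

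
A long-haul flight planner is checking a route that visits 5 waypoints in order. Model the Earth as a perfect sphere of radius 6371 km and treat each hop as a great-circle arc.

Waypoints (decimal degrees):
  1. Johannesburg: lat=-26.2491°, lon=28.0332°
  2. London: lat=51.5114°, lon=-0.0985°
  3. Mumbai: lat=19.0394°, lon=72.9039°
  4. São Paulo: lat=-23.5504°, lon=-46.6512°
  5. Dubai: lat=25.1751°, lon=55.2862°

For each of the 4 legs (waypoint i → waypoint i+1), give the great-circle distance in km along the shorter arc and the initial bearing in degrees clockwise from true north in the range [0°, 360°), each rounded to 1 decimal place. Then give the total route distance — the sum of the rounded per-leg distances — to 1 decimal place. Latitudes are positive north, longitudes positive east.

Leg 1: dist=9073.7 km, bearing=342.7°
Leg 2: dist=7194.6 km, bearing=90.8°
Leg 3: dist=13777.3 km, bearing=253.9°
Leg 4: dist=12228.4 km, bearing=70.4°
Total: 42274.0 km

Leg 1: φ1=-0.4581332, φ2=0.8990435, Δφ=1.3571768, Δλ=-0.4909908 rad; a=sin²(Δφ/2)+cosφ1·cosφ2·sin²(Δλ/2)=0.4269707527; c=2·atan2(√a, √(1-a))=1.424213470; dist=6371·c=9073.664 ≈ 9073.7 km; running total=9073.7 km
Leg 1 bearing: y=sinΔλ·cosφ2=-0.29344214, x=cosφ1·sinφ2-sinφ1·cosφ2·cosΔλ=0.94475321; θ=atan2(y, x)=-17.2549° <0 so +360° → 342.7451° ≈ 342.7°
Leg 2: φ1=0.8990435, φ2=0.3323002, Δφ=-0.5667433, Δλ=1.2741322 rad; a=sin²(Δφ/2)+cosφ1·cosφ2·sin²(Δλ/2)=0.2863380874; c=2·atan2(√a, √(1-a))=1.129265675; dist=6371·c=7194.552 ≈ 7194.6 km; running total=16268.3 km
Leg 2 bearing: y=sinΔλ·cosφ2=0.90400118, x=cosφ1·sinφ2-sinφ1·cosφ2·cosΔλ=-0.01327491; θ=atan2(y, x)=90.8413° ≈ 90.8°
Leg 3: φ1=0.3323002, φ2=-0.4110320, Δφ=-0.7433322, Δλ=-2.0866301 rad; a=sin²(Δφ/2)+cosφ1·cosφ2·sin²(Δλ/2)=0.7788909850; c=2·atan2(√a, √(1-a))=2.162507354; dist=6371·c=13777.334 ≈ 13777.3 km; running total=30045.6 km
Leg 3 bearing: y=sinΔλ·cosφ2=-0.79742839, x=cosφ1·sinφ2-sinφ1·cosφ2·cosΔλ=-0.23018957; θ=atan2(y, x)=-106.1016° <0 so +360° → 253.8984° ≈ 253.9°
Leg 4: φ1=-0.4110320, φ2=0.4393884, Δφ=0.8504204, Δλ=1.7791433 rad; a=sin²(Δφ/2)+cosφ1·cosφ2·sin²(Δλ/2)=0.6707844789; c=2·atan2(√a, √(1-a))=1.919382078; dist=6371·c=12228.383 ≈ 12228.4 km; running total=42274.0 km
Leg 4 bearing: y=sinΔλ·cosφ2=0.88544038, x=cosφ1·sinφ2-sinφ1·cosφ2·cosΔλ=0.31516026; θ=atan2(y, x)=70.4075° ≈ 70.4°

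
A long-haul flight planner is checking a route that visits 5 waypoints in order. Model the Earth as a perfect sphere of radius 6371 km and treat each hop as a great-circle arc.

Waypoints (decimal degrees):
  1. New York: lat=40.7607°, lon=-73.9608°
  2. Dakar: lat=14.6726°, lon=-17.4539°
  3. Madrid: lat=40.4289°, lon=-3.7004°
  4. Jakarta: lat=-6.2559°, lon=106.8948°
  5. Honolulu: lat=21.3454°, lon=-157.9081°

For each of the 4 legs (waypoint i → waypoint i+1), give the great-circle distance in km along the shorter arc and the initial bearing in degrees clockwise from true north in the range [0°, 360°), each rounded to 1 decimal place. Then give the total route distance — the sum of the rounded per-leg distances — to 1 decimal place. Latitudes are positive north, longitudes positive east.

Leg 1: φ1=0.7114084, φ2=0.2560852, Δφ=-0.4553232, Δλ=0.9862315 rad; a=sin²(Δφ/2)+cosφ1·cosφ2·sin²(Δλ/2)=0.2151346434; c=2·atan2(√a, √(1-a))=0.964618176; dist=6371·c=6145.582 ≈ 6145.6 km; running total=6145.6 km
Leg 1 bearing: y=sinΔλ·cosφ2=0.80675626, x=cosφ1·sinφ2-sinφ1·cosφ2·cosΔλ=-0.15668838; θ=atan2(y, x)=100.9912° ≈ 101.0°
Leg 2: φ1=0.2560852, φ2=0.7056174, Δφ=0.4495322, Δλ=0.2400439 rad; a=sin²(Δφ/2)+cosφ1·cosφ2·sin²(Δλ/2)=0.0602317844; c=2·atan2(√a, √(1-a))=0.495909234; dist=6371·c=3159.438 ≈ 3159.4 km; running total=9305.0 km
Leg 2 bearing: y=sinΔλ·cosφ2=0.18097435, x=cosφ1·sinφ2-sinφ1·cosφ2·cosΔλ=0.44007266; θ=atan2(y, x)=22.3543° ≈ 22.4°
Leg 3: φ1=0.7056174, φ2=-0.1091861, Δφ=-0.8148035, Δλ=1.9302504 rad; a=sin²(Δφ/2)+cosφ1·cosφ2·sin²(Δλ/2)=0.6684193041; c=2·atan2(√a, √(1-a))=1.914353597; dist=6371·c=12196.347 ≈ 12196.3 km; running total=21501.3 km
Leg 3 bearing: y=sinΔλ·cosφ2=0.93051471, x=cosφ1·sinφ2-sinφ1·cosφ2·cosΔλ=0.14381280; θ=atan2(y, x)=81.2143° ≈ 81.2°
Leg 4: φ1=-0.1091861, φ2=0.3725475, Δφ=0.4817336, Δλ=-4.6216825 rad; a=sin²(Δφ/2)+cosφ1·cosφ2·sin²(Δλ/2)=0.5617648786; c=2·atan2(√a, √(1-a))=1.694642430; dist=6371·c=10796.567 ≈ 10796.6 km; running total=32297.9 km
Leg 4 bearing: y=sinΔλ·cosφ2=0.92757409, x=cosφ1·sinφ2-sinφ1·cosφ2·cosΔλ=0.35262828; θ=atan2(y, x)=69.1851° ≈ 69.2°

Leg 1: dist=6145.6 km, bearing=101.0°
Leg 2: dist=3159.4 km, bearing=22.4°
Leg 3: dist=12196.3 km, bearing=81.2°
Leg 4: dist=10796.6 km, bearing=69.2°
Total: 32297.9 km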